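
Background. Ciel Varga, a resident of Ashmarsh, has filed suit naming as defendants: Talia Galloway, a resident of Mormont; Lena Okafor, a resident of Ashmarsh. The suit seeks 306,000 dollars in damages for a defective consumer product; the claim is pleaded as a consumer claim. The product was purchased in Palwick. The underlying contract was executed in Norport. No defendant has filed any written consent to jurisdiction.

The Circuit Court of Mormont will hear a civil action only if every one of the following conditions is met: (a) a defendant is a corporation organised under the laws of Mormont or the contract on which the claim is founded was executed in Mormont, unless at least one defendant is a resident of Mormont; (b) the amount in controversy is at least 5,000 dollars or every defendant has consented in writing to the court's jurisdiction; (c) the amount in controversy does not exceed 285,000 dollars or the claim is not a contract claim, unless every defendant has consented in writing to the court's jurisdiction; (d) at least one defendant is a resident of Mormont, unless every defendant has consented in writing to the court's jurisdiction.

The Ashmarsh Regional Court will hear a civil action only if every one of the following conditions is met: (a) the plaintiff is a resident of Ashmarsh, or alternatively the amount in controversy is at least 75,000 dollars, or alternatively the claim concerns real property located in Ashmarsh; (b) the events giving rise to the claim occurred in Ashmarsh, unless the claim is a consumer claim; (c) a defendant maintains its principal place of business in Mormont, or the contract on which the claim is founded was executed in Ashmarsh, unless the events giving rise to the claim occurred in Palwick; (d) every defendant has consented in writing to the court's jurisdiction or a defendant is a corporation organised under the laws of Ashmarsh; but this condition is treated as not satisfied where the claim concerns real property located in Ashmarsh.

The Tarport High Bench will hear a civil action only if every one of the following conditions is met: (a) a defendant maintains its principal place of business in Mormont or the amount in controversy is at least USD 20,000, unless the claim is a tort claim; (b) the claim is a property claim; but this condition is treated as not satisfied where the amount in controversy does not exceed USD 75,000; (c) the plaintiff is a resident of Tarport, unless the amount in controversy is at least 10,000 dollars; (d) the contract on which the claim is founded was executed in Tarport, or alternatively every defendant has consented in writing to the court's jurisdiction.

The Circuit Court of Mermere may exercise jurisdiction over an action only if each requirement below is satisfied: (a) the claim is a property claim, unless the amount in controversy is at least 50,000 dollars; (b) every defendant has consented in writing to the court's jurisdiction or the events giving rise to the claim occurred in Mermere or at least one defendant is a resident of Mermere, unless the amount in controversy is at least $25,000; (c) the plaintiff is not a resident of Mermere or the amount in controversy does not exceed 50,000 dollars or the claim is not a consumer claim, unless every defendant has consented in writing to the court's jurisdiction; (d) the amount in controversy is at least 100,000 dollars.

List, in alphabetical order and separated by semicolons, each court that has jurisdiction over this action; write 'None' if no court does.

The Circuit Court of Mormont:
  (a) No defendant is a corporation; the contract was executed in Norport, not Mormont — no alternative holds. The proviso rescues it, though: Talia Galloway resides in Mormont. Satisfied.
  (b) The amount in controversy is $306,000, which meets the USD 5,000 floor, so this disjunct is met. Met.
  (c) The claim is a consumer claim, not a contract claim, so this disjunct is met. Satisfied.
  (d) Talia Galloway resides in Mormont. Met.
  → All conditions met; jurisdiction exists.
The Ashmarsh Regional Court:
  (a) The plaintiff resides in Ashmarsh — that alternative is enough. Satisfied.
  (b) The operative events occurred in Palwick, not Ashmarsh. The proviso rescues it, though: the claim is a consumer claim. Met.
  (c) No defendant is a corporation; the contract was executed in Norport, not Ashmarsh — every alternative fails. But the operative events occurred in Palwick, and the 'unless' clause therefore excuses the requirement. Satisfied.
  (d) No such written consent has been filed; no defendant is a corporation — every alternative fails. Condition not met.
  → Not every requirement is met — no jurisdiction.
The Tarport High Bench:
  (a) The amount in controversy is USD 306,000, which meets the 20,000 dollars floor, which satisfies one of the alternatives. Met.
  (b) The claim is a consumer claim, not a property claim. Not met.
  (c) The plaintiff resides in Ashmarsh, not Tarport. However, the amount in controversy is $306,000, which meets the $10,000 floor, so the 'unless' proviso supplies this condition. Satisfied.
  (d) The contract was executed in Norport, not Tarport; no such written consent has been filed — no alternative holds. Not satisfied.
  → Not every requirement is met — no jurisdiction.
The Circuit Court of Mermere:
  (a) The claim is a consumer claim, not a property claim. But the amount in controversy is USD 306,000, which meets the USD 50,000 floor, and the 'unless' clause therefore excuses the requirement. Satisfied.
  (b) No such written consent has been filed; the operative events occurred in Palwick, not Mermere; no defendant resides in Mermere (they reside in Mormont, Ashmarsh) — none of the alternatives is met. But the amount in controversy is USD 306,000, which meets the 25,000 dollars floor, and the 'unless' clause therefore excuses the requirement. Met.
  (c) The plaintiff resides in Ashmarsh, which is not Mermere, so one alternative holds. Satisfied.
  (d) The amount in controversy is 306,000 dollars, which meets the USD 100,000 floor. Condition met.
  → Every requirement is satisfied — jurisdiction.

the Circuit Court of Mermere; the Circuit Court of Mormont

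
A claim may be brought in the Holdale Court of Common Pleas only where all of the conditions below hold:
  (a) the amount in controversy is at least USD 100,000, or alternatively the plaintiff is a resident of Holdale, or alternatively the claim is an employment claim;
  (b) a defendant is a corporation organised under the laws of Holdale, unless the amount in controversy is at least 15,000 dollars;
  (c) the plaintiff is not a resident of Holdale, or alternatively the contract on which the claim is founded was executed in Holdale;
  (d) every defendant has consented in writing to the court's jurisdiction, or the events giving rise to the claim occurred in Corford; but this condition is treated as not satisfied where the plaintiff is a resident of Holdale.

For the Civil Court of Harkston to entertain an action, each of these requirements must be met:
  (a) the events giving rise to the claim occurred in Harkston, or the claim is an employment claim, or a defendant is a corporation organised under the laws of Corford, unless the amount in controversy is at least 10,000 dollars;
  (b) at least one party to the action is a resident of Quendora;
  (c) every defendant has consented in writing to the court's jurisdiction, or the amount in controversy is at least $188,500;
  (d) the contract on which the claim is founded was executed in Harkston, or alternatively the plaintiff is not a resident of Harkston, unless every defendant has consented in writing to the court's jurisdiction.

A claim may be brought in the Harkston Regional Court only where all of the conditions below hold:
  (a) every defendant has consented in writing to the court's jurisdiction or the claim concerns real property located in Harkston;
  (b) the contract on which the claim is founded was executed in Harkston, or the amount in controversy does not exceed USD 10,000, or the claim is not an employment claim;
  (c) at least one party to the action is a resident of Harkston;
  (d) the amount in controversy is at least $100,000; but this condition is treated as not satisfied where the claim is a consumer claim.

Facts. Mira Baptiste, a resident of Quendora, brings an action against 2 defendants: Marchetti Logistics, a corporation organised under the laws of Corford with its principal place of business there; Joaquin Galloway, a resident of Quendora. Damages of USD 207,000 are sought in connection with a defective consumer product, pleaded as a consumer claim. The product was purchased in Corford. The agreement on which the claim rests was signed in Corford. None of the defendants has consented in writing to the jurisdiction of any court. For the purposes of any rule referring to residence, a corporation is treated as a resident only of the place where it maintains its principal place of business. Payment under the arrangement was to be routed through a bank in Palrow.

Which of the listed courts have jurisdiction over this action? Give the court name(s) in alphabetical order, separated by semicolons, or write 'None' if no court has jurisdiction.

The Holdale Court of Common Pleas:
  (a) The amount in controversy is USD 207,000, which meets the USD 100,000 floor, which satisfies one of the alternatives. Met.
  (b) The corporate defendant(s) are organised in Corford, not Holdale. But the amount in controversy is USD 207,000, which meets the $15,000 floor, and the 'unless' clause therefore excuses the requirement. Satisfied.
  (c) The plaintiff resides in Quendora, which is not Holdale, so this disjunct is met. Condition met.
  (d) The operative events occurred in Corford — that alternative is enough. The carve-out does not apply: the plaintiff resides in Quendora, not Holdale. Satisfied.
  → All conditions met; jurisdiction exists.
The Civil Court of Harkston:
  (a) Marchetti Logistics is organised under the laws of Corford, so one alternative holds. Condition met.
  (b) Mira Baptiste resides in Quendora. Condition met.
  (c) The amount in controversy is 207,000 dollars, which meets the USD 188,500 floor, which satisfies one of the alternatives. Met.
  (d) The plaintiff resides in Quendora, which is not Harkston — that alternative is enough. Met.
  → Jurisdiction lies.
The Harkston Regional Court:
  (a) No such written consent has been filed; the claim does not concern real property — none of the alternatives is met. Condition not met.
  (b) The claim is a consumer claim, not an employment claim, which satisfies one of the alternatives. Met.
  (c) No party resides in Harkston. Not satisfied.
  (d) The amount in controversy is $207,000, which meets the USD 100,000 floor. But the claim is a consumer claim, triggering the carve-out and defeating this condition. Condition not met.
  → The court lacks jurisdiction.

the Civil Court of Harkston; the Holdale Court of Common Pleas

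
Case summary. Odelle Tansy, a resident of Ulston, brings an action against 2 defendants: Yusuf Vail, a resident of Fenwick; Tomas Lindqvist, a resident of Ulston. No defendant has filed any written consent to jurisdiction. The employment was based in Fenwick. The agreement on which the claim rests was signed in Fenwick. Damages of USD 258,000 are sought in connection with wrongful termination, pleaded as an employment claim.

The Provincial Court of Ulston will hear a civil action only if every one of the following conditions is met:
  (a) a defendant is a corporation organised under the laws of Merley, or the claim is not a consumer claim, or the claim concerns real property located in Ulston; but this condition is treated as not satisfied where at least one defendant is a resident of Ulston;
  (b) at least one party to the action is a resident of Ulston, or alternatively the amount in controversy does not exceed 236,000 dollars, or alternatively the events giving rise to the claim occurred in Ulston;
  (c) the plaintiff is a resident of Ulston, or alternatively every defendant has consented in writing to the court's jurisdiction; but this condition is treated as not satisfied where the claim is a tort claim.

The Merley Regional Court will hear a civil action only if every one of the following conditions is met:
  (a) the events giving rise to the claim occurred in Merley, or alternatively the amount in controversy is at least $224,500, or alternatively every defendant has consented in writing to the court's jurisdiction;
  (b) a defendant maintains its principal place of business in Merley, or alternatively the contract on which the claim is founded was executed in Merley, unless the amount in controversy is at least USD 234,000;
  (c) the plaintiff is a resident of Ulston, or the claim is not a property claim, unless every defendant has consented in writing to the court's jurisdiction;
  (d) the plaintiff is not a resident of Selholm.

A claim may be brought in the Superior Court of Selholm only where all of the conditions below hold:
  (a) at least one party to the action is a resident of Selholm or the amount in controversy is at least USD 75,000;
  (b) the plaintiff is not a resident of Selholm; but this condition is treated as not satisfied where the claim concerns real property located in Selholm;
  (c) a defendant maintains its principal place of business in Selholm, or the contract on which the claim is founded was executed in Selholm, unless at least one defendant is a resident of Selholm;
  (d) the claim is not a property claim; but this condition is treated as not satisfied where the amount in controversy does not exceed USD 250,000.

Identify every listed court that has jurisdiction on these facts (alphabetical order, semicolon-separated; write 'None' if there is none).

the Merley Regional Court

The Provincial Court of Ulston:
  (a) The claim is an employment claim, not a consumer claim, which satisfies one of the alternatives. However, Tomas Lindqvist resides in Ulston, which falls within the stated exception and so defeats the condition. Condition not met.
  (b) Odelle Tansy resides in Ulston, which satisfies one of the alternatives. Condition met.
  (c) The plaintiff resides in Ulston, so this disjunct is met. And the carve-out is inapplicable — the claim is an employment claim, not a tort claim. Met.
  → The court lacks jurisdiction.
The Merley Regional Court:
  (a) The amount in controversy is $258,000, which meets the USD 224,500 floor, so this disjunct is met. Met.
  (b) No defendant is a corporation; the contract was executed in Fenwick, not Merley — no alternative holds. The proviso rescues it, though: the amount in controversy is 258,000 dollars, which meets the USD 234,000 floor. Satisfied.
  (c) The plaintiff resides in Ulston, so one alternative holds. Condition met.
  (d) The plaintiff resides in Ulston, which is not Selholm. Satisfied.
  → All conditions met; jurisdiction exists.
The Superior Court of Selholm:
  (a) The amount in controversy is USD 258,000, which meets the 75,000 dollars floor, so this disjunct is met. Condition met.
  (b) The plaintiff resides in Ulston, which is not Selholm. And the carve-out is inapplicable — the claim does not concern real property. Condition met.
  (c) No defendant is a corporation; the contract was executed in Fenwick, not Selholm — every alternative fails. And no defendant resides in Selholm (they reside in Fenwick, Ulston), so the proviso does not save it. Not satisfied.
  (d) The claim is an employment claim, not a property claim. And the carve-out is inapplicable — the amount in controversy is USD 258,000, above the 250,000 dollars ceiling. Met.
  → Not every requirement is met — no jurisdiction.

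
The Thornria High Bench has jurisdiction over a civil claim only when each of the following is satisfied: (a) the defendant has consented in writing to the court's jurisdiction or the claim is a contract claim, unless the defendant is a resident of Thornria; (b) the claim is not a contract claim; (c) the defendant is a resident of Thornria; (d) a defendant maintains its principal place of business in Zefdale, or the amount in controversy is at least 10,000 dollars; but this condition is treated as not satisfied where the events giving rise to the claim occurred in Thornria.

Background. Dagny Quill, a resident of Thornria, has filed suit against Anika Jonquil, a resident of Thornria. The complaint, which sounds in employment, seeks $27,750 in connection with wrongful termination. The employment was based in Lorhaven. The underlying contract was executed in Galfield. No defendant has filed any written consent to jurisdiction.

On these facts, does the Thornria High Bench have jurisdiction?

Yes

The Thornria High Bench:
  (a) No such written consent has been filed; the claim is an employment claim, not a contract claim — every alternative fails. But the defendant resides in Thornria, and the 'unless' clause therefore excuses the requirement. Met.
  (b) The claim is an employment claim, not a contract claim. Condition met.
  (c) The defendant resides in Thornria. Met.
  (d) The amount in controversy is 27,750 dollars, which meets the USD 10,000 floor, which satisfies one of the alternatives. And the carve-out is inapplicable — the operative events occurred in Lorhaven, not Thornria. Satisfied.
  → All conditions met; jurisdiction exists.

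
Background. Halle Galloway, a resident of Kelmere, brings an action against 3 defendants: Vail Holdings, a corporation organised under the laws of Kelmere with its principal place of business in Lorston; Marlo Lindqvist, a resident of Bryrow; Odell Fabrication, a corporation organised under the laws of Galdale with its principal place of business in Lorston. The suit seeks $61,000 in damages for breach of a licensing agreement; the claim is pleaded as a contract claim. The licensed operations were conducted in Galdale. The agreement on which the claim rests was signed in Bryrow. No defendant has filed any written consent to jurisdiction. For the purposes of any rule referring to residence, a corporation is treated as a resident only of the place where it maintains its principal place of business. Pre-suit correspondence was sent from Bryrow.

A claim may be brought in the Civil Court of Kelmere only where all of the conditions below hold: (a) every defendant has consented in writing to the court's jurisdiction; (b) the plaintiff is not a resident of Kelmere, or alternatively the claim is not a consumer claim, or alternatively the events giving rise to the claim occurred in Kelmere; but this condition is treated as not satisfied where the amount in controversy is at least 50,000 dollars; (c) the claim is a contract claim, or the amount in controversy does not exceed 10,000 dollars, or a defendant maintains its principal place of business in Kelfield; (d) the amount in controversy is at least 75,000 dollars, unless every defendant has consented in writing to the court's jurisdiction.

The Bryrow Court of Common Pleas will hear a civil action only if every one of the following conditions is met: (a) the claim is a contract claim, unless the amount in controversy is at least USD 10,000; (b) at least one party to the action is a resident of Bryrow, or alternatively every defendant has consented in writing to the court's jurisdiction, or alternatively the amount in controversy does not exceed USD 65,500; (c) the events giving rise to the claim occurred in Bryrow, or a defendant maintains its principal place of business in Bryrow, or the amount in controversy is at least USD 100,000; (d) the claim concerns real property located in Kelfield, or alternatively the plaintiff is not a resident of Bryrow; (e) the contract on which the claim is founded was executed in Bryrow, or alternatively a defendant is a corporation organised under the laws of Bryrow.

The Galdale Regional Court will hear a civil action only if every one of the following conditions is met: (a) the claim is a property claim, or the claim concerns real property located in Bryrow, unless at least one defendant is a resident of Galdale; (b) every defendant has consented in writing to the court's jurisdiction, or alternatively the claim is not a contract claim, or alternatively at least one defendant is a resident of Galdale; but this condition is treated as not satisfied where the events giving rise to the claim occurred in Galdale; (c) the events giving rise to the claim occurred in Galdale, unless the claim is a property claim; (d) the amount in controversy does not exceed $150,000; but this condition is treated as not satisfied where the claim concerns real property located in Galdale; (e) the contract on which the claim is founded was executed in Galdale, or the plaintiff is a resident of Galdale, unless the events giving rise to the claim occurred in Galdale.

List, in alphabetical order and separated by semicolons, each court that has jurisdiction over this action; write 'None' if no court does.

None

The Civil Court of Kelmere:
  (a) No such written consent has been filed. Not met.
  (b) The claim is a contract claim, not a consumer claim, which satisfies one of the alternatives. But the amount in controversy is 61,000 dollars, which meets the USD 50,000 floor, triggering the carve-out and defeating this condition. Not met.
  (c) The claim is a contract claim, so this disjunct is met. Satisfied.
  (d) The amount in controversy is USD 61,000, below the 75,000 dollars floor. The proviso offers no rescue either, since no such written consent has been filed. Not met.
  → Not every requirement is met — no jurisdiction.
The Bryrow Court of Common Pleas:
  (a) The claim is a contract claim. Condition met.
  (b) Marlo Lindqvist resides in Bryrow, so one alternative holds. Satisfied.
  (c) The operative events occurred in Galdale, not Bryrow; the corporate defendant(s) have their principal place of business in Lorston, not Bryrow; the amount in controversy is $61,000, below the USD 100,000 floor — every alternative fails. Not satisfied.
  (d) The plaintiff resides in Kelmere, which is not Bryrow, so this disjunct is met. Condition met.
  (e) The contract was executed in Bryrow, so this disjunct is met. Satisfied.
  → No jurisdiction.
The Galdale Regional Court:
  (a) The claim is a contract claim, not a property claim; the claim does not concern real property — none of the alternatives is met. The proviso offers no rescue either, since no defendant resides in Galdale (they reside in Lorston, Bryrow, Lorston). Condition not met.
  (b) No such written consent has been filed; the claim is a contract claim; no defendant resides in Galdale (they reside in Lorston, Bryrow, Lorston) — none of the alternatives is met. Condition not met.
  (c) The operative events occurred in Galdale. Condition met.
  (d) The amount in controversy is $61,000, within the USD 150,000 ceiling. The carve-out does not apply: the claim does not concern real property. Condition met.
  (e) The contract was executed in Bryrow, not Galdale; the plaintiff resides in Kelmere, not Galdale — no alternative holds. The proviso rescues it, though: the operative events occurred in Galdale. Condition met.
  → Not every requirement is met — no jurisdiction.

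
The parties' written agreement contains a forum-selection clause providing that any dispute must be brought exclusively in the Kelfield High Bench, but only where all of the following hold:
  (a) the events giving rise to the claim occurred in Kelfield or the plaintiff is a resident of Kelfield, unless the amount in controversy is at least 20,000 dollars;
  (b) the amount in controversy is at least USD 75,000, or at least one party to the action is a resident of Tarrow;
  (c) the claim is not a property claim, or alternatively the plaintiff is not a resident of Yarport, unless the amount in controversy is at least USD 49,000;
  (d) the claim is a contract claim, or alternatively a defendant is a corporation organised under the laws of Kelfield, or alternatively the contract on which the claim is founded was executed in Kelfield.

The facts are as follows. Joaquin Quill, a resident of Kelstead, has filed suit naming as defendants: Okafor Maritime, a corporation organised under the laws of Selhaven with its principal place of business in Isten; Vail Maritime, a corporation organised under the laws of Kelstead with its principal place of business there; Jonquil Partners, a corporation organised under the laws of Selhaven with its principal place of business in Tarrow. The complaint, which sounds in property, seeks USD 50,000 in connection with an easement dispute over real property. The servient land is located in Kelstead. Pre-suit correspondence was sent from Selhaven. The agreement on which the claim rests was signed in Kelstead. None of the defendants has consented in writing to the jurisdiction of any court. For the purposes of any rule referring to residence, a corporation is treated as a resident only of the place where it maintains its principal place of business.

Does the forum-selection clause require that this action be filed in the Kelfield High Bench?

The Kelfield High Bench:
  (a) The operative events occurred in Kelstead, not Kelfield; the plaintiff resides in Kelstead, not Kelfield — no alternative holds. The proviso rescues it, though: the amount in controversy is 50,000 dollars, which meets the 20,000 dollars floor. Satisfied.
  (b) Jonquil Partners resides in Tarrow, which satisfies one of the alternatives. Met.
  (c) The plaintiff resides in Kelstead, which is not Yarport, so this disjunct is met. Satisfied.
  (d) The claim is a property claim, not a contract claim; the corporate defendant(s) are organised in Kelstead, Selhaven, not Kelfield; the contract was executed in Kelstead, not Kelfield — no alternative holds. Not satisfied.
  → The clause does not apply.

No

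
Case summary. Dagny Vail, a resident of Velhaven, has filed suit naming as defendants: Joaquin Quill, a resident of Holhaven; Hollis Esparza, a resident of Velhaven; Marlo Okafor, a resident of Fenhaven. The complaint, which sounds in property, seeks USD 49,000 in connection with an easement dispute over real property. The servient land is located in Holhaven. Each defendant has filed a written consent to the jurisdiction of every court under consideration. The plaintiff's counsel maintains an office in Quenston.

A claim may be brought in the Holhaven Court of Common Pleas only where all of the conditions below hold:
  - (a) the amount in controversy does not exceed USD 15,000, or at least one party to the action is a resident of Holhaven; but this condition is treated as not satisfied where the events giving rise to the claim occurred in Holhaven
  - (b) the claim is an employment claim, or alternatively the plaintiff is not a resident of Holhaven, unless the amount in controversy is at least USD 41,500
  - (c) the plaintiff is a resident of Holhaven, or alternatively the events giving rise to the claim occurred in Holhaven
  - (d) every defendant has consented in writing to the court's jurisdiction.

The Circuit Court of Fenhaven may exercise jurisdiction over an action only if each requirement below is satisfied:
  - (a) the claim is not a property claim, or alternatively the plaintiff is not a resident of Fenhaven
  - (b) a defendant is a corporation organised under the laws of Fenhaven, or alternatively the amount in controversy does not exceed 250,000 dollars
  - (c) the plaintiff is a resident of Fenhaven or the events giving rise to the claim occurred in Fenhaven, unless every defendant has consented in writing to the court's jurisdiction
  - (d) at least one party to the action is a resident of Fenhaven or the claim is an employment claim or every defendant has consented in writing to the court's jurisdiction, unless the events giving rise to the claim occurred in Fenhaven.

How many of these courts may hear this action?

The Holhaven Court of Common Pleas:
  (a) Joaquin Quill resides in Holhaven, so this disjunct is met. However, the operative events occurred in Holhaven, which falls within the stated exception and so defeats the condition. Fails.
  (b) The plaintiff resides in Velhaven, which is not Holhaven, which satisfies one of the alternatives. Satisfied.
  (c) The operative events occurred in Holhaven, which satisfies one of the alternatives. Met.
  (d) Every defendant has filed written consent. Satisfied.
  → Not every requirement is met — no jurisdiction.
The Circuit Court of Fenhaven:
  (a) The plaintiff resides in Velhaven, which is not Fenhaven, so this disjunct is met. Satisfied.
  (b) The amount in controversy is $49,000, within the USD 250,000 ceiling, so this disjunct is met. Condition met.
  (c) The plaintiff resides in Velhaven, not Fenhaven; the operative events occurred in Holhaven, not Fenhaven — no alternative holds. However, every defendant has filed written consent, so the 'unless' proviso supplies this condition. Condition met.
  (d) Marlo Okafor resides in Fenhaven, which satisfies one of the alternatives. Met.
  → Every requirement is satisfied — jurisdiction.
Courts with jurisdiction: the Circuit Court of Fenhaven — 1 in total.

1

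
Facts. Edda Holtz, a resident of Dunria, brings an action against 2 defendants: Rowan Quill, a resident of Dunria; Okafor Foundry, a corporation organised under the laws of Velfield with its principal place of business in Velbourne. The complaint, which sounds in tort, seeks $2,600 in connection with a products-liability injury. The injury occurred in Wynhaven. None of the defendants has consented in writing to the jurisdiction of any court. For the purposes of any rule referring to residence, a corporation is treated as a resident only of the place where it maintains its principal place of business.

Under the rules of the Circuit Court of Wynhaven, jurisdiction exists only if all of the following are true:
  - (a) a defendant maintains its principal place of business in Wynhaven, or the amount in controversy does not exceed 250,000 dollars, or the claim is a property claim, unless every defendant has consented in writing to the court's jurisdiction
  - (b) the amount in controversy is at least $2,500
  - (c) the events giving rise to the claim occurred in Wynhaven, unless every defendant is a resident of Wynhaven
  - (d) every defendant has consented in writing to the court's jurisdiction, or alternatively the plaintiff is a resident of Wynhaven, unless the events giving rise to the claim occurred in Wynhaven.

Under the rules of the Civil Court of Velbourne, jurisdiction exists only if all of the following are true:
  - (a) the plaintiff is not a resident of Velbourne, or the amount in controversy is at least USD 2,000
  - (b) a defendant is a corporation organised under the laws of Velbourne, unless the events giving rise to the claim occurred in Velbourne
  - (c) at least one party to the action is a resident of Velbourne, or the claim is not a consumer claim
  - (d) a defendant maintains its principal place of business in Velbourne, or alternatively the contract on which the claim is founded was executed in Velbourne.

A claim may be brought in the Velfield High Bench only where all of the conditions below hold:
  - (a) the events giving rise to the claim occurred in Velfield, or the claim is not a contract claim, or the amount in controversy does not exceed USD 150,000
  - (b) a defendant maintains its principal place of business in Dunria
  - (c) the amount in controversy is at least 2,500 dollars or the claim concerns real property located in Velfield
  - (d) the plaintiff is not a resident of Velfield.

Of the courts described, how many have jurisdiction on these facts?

1

The Circuit Court of Wynhaven:
  (a) The amount in controversy is 2,600 dollars, within the 250,000 dollars ceiling — that alternative is enough. Met.
  (b) The amount in controversy is USD 2,600, which meets the 2,500 dollars floor. Satisfied.
  (c) The operative events occurred in Wynhaven. Condition met.
  (d) No such written consent has been filed; the plaintiff resides in Dunria, not Wynhaven — every alternative fails. However, the operative events occurred in Wynhaven, so the 'unless' proviso supplies this condition. Condition met.
  → Jurisdiction lies.
The Civil Court of Velbourne:
  (a) The plaintiff resides in Dunria, which is not Velbourne, which satisfies one of the alternatives. Met.
  (b) The corporate defendant(s) are organised in Velfield, not Velbourne. And the operative events occurred in Wynhaven, not Velbourne, so the proviso does not save it. Condition not met.
  (c) Okafor Foundry resides in Velbourne, so this disjunct is met. Condition met.
  (d) Okafor Foundry has its principal place of business in Velbourne, so this disjunct is met. Met.
  → The court lacks jurisdiction.
The Velfield High Bench:
  (a) The claim is a tort claim, not a contract claim, so this disjunct is met. Condition met.
  (b) The corporate defendant(s) have their principal place of business in Velbourne, not Dunria. Not satisfied.
  (c) The amount in controversy is 2,600 dollars, which meets the USD 2,500 floor, so one alternative holds. Condition met.
  (d) The plaintiff resides in Dunria, which is not Velfield. Satisfied.
  → No jurisdiction.
Courts with jurisdiction: the Circuit Court of Wynhaven — 1 in total.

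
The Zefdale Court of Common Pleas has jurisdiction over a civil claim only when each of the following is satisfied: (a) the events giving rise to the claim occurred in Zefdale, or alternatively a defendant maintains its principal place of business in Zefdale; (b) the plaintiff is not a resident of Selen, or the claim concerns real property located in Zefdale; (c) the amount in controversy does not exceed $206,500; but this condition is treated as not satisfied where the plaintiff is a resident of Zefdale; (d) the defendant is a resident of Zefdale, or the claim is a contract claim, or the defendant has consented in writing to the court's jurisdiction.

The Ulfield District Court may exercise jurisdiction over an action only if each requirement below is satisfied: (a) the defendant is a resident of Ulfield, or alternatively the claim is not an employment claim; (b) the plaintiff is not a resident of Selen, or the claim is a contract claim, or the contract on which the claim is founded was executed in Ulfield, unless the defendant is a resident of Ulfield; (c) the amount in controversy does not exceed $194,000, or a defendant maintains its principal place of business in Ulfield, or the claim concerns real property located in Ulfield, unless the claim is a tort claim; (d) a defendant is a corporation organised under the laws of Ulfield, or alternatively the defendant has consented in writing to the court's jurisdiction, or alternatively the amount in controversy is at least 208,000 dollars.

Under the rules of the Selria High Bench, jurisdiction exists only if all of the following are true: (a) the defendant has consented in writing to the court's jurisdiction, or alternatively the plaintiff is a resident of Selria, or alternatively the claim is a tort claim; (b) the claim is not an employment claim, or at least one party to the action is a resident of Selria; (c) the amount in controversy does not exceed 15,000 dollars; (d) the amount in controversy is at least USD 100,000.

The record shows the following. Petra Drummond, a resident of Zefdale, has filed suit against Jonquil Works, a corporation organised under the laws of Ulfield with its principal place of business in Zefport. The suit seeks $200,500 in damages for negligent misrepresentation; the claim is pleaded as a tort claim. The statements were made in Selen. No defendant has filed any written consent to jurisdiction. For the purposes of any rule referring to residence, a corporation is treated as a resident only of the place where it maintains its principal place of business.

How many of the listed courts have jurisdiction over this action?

1

The Zefdale Court of Common Pleas:
  (a) The operative events occurred in Selen, not Zefdale; the corporate defendant(s) have their principal place of business in Zefport, not Zefdale — no alternative holds. Fails.
  (b) The plaintiff resides in Zefdale, which is not Selen, so this disjunct is met. Met.
  (c) The amount in controversy is USD 200,500, within the 206,500 dollars ceiling. But the carve-out bites: the plaintiff resides in Zefdale. Not satisfied.
  (d) The defendant resides in Zefport, not Zefdale; the claim is a tort claim, not a contract claim; no such written consent has been filed — no alternative holds. Fails.
  → Not every requirement is met — no jurisdiction.
The Ulfield District Court:
  (a) The claim is a tort claim, not an employment claim — that alternative is enough. Satisfied.
  (b) The plaintiff resides in Zefdale, which is not Selen, so one alternative holds. Satisfied.
  (c) The amount in controversy is $200,500, above the USD 194,000 ceiling; the corporate defendant(s) have their principal place of business in Zefport, not Ulfield; the claim does not concern real property — no alternative holds. The proviso rescues it, though: the claim is a tort claim. Satisfied.
  (d) Jonquil Works is organised under the laws of Ulfield — that alternative is enough. Satisfied.
  → Jurisdiction lies.
The Selria High Bench:
  (a) The claim is a tort claim — that alternative is enough. Met.
  (b) The claim is a tort claim, not an employment claim, which satisfies one of the alternatives. Satisfied.
  (c) The amount in controversy is 200,500 dollars, above the $15,000 ceiling. Not met.
  (d) The amount in controversy is 200,500 dollars, which meets the USD 100,000 floor. Satisfied.
  → The court lacks jurisdiction.
Courts with jurisdiction: the Ulfield District Court — 1 in total.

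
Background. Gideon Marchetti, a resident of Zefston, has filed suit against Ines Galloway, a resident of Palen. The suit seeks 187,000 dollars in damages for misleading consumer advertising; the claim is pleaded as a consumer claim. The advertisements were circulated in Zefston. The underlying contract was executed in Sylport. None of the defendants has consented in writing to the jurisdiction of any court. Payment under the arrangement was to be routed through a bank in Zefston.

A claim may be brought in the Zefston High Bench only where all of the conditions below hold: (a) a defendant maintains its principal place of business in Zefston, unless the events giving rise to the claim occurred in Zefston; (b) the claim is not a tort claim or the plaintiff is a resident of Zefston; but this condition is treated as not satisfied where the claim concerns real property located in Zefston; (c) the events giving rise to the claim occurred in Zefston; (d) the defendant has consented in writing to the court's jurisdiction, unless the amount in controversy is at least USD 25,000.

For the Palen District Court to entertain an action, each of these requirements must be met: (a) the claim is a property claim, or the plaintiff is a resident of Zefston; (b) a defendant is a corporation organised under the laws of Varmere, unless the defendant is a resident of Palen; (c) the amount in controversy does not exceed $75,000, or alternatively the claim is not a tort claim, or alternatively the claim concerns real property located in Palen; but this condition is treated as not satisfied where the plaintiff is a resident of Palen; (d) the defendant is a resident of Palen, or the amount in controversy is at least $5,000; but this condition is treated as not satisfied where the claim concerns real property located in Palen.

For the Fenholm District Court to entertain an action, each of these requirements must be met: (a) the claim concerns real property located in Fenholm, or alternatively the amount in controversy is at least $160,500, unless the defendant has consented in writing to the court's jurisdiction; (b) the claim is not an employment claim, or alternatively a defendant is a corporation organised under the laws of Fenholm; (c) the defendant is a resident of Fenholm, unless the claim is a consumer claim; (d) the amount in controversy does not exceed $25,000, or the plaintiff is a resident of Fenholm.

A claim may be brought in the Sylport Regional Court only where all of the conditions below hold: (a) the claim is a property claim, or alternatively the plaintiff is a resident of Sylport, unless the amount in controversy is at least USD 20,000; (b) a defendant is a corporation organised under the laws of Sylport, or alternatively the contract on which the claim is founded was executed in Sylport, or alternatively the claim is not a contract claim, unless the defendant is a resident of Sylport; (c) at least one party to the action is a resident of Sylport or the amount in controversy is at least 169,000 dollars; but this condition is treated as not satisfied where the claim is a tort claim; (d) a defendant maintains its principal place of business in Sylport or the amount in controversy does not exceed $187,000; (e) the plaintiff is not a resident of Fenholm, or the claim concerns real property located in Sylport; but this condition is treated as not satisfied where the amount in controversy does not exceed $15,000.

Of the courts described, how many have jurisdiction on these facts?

3

The Zefston High Bench:
  (a) No defendant is a corporation. However, the operative events occurred in Zefston, so the 'unless' proviso supplies this condition. Condition met.
  (b) The claim is a consumer claim, not a tort claim — that alternative is enough. The exception is not triggered, since the claim does not concern real property. Condition met.
  (c) The operative events occurred in Zefston. Met.
  (d) No such written consent has been filed. However, the amount in controversy is USD 187,000, which meets the $25,000 floor, so the 'unless' proviso supplies this condition. Condition met.
  → All conditions met; jurisdiction exists.
The Palen District Court:
  (a) The plaintiff resides in Zefston, so this disjunct is met. Met.
  (b) No defendant is a corporation. But the defendant resides in Palen, and the 'unless' clause therefore excuses the requirement. Met.
  (c) The claim is a consumer claim, not a tort claim, which satisfies one of the alternatives. The exception is not triggered, since the plaintiff resides in Zefston, not Palen. Met.
  (d) The defendant resides in Palen, so one alternative holds. The exception is not triggered, since the claim does not concern real property. Satisfied.
  → Jurisdiction lies.
The Fenholm District Court:
  (a) The amount in controversy is $187,000, which meets the 160,500 dollars floor, so one alternative holds. Satisfied.
  (b) The claim is a consumer claim, not an employment claim, so one alternative holds. Condition met.
  (c) The defendant resides in Palen, not Fenholm. But the claim is a consumer claim, and the 'unless' clause therefore excuses the requirement. Satisfied.
  (d) The amount in controversy is 187,000 dollars, above the 25,000 dollars ceiling; the plaintiff resides in Zefston, not Fenholm — none of the alternatives is met. Condition not met.
  → The court lacks jurisdiction.
The Sylport Regional Court:
  (a) The claim is a consumer claim, not a property claim; the plaintiff resides in Zefston, not Sylport — none of the alternatives is met. But the amount in controversy is $187,000, which meets the USD 20,000 floor, and the 'unless' clause therefore excuses the requirement. Met.
  (b) The contract was executed in Sylport — that alternative is enough. Satisfied.
  (c) The amount in controversy is USD 187,000, which meets the USD 169,000 floor, which satisfies one of the alternatives. And the carve-out is inapplicable — the claim is a consumer claim, not a tort claim. Met.
  (d) The amount in controversy is $187,000, within the 187,000 dollars ceiling, which satisfies one of the alternatives. Condition met.
  (e) The plaintiff resides in Zefston, which is not Fenholm, which satisfies one of the alternatives. The exception is not triggered, since the amount in controversy is 187,000 dollars, above the 15,000 dollars ceiling. Satisfied.
  → Jurisdiction lies.
Courts with jurisdiction: the Zefston High Bench, the Palen District Court, the Sylport Regional Court — 3 in total.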